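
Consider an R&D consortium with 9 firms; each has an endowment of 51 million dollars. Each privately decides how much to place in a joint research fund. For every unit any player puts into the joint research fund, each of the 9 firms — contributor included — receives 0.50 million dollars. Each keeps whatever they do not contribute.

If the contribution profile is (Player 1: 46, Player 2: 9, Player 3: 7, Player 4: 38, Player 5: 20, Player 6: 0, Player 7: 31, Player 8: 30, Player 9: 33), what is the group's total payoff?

Total contributed: 46 + 9 + 7 + 38 + 20 + 0 + 31 + 30 + 33 = 214; total kept: 9 × 51 − 214 = 245.
The joint research fund pays out 0.50 × 9 × 214 = 963.00 in aggregate.
Group total = 245 + 963.00 = 1208.00.

1208.00 million dollars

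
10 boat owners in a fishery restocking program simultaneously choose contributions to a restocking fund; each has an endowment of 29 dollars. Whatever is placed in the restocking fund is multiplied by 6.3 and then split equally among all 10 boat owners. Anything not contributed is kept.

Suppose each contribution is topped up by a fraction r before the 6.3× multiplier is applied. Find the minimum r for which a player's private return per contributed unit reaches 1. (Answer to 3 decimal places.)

0.587

With matching at rate r, one contributed unit becomes (1 + r) in the restocking fund and returns 6.3 × (1 + r) / 10 to the contributor.
Setting this equal to 1: 1 + r = 10/6.3 = 1.5873.
So the minimum matching rate is r = 1.5873 − 1 = 0.587.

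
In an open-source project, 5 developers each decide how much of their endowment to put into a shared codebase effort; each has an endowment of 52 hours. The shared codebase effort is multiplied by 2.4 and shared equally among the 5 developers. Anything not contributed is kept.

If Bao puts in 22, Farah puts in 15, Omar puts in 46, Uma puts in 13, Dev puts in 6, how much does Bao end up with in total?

78.96 hours

Total contributed: 22 + 15 + 46 + 13 + 6 = 102.
Each receives 2.4 × 102 / 5 = 48.96 from the shared codebase effort.
Bao keeps 52 − 22 = 30, so Bao's payoff is 30 + 48.96 = 78.96.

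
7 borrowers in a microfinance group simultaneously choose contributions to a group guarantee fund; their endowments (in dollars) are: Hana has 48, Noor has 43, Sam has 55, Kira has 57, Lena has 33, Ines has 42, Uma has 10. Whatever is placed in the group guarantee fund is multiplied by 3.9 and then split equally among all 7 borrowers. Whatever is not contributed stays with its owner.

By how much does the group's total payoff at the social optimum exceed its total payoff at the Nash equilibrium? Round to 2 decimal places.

835.20 dollars

The private return per contributed unit is 3.9/7 = 0.5571 < 1 for every player regardless of endowment, so the Nash equilibrium is zero contribution and the group total is Σ E_j = 48 + 43 + 55 + 57 + 33 + 42 + 10 = 288.
Each contributed unit returns 3.900 to the group, so the social optimum is full contribution by everyone: group total = 3.900 × 288 = 1123.20.
Efficiency loss = (3.900 − 1) × 288 = 835.20.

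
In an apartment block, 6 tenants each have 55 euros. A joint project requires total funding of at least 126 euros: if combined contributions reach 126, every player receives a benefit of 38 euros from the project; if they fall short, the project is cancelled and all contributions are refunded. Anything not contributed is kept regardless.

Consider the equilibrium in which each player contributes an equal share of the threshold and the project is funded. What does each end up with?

72 euros

Equal share of the threshold: 126/6 = 21.
At this profile no one gains by cutting their contribution: any cut drops the total below 126, the project is cancelled, contributions are refunded, and the deviator ends with 55, which is less than 55 − 21 + 38 = 72. Contributing more than 21 just wastes the excess. So contributing exactly 21 is a best response.
Each player's payoff: 55 − 21 + 38 = 72.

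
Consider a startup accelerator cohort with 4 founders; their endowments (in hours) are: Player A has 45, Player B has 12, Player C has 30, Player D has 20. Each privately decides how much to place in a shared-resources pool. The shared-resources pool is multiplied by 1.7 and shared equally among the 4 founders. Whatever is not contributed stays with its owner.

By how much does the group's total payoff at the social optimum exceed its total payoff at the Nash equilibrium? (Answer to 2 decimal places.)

74.90 hours

The private return per contributed unit is 1.7/4 = 0.4250 < 1 for every player regardless of endowment, so the Nash equilibrium is zero contribution and the group total is Σ E_j = 45 + 12 + 30 + 20 = 107.
Each contributed unit returns 1.700 to the group, so the social optimum is full contribution by everyone: group total = 1.700 × 107 = 181.90.
Efficiency loss = (1.700 − 1) × 107 = 74.90.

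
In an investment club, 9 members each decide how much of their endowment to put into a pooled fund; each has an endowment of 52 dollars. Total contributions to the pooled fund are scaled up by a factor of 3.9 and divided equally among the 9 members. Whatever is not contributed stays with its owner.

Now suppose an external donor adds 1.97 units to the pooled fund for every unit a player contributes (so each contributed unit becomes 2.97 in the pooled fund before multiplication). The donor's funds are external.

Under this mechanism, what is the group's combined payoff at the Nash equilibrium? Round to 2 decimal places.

5420.84 dollars

The effective private return per unit is now 3.9 × 2.97 / 9 = 1.2870 > 1, so every player's dominant strategy flips to full contribution.
So the Nash equilibrium is full contribution by all 9; the group earns 3.9 × 2.97 × 468 = 5420.84.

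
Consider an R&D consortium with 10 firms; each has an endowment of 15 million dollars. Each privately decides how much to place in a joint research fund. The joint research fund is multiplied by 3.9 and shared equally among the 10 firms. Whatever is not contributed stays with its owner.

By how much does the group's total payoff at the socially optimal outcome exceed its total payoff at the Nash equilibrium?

Each contributed unit returns 3.9/10 = 0.3900 to its contributor — below 1 — so contributing 0 is dominant for every player. At the Nash equilibrium everyone keeps their 15, and the group total is 10 × 15 = 150.
Each contributed unit returns 3.900 to the group as a whole (0.3900 to each of 10 players), which exceeds 1, so the social optimum is full contribution: group total = 3.900 × 150 = 585.00.
Efficiency loss = 585.00 − 150 = 435.00.

435.00 million dollars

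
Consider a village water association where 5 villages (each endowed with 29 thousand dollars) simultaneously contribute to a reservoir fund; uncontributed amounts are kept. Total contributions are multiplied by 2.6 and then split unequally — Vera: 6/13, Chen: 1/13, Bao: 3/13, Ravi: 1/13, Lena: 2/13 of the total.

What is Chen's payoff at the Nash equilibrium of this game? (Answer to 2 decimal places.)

Player j's private return per contributed unit is 2.6 × (j's share). Contributing is weakly dominant for j when that share is at least 1/2.6 = 0.3846, and contributing 0 is dominant otherwise.
Only Vera (6/13) clears that bar, contributing 29; the remaining 4 contribute 0. Total contributed: 29.
Chen keeps 29 and receives 2.6 × 29 × 1/13 = 5.80 from the reservoir fund, for a payoff of 34.80.

34.80 thousand dollars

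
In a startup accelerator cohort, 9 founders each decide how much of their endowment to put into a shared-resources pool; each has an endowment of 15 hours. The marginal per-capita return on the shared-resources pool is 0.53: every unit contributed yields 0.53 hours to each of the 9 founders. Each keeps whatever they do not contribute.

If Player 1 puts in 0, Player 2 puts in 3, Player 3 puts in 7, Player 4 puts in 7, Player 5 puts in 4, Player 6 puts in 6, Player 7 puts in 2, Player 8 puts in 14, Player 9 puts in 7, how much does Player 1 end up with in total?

41.50 hours

Total contributed: 0 + 3 + 7 + 7 + 4 + 6 + 2 + 14 + 7 = 50.
Each receives 0.53 × 50 = 26.50 from the shared-resources pool.
Player 1 keeps 15 − 0 = 15, so Player 1's payoff is 15 + 26.50 = 41.50.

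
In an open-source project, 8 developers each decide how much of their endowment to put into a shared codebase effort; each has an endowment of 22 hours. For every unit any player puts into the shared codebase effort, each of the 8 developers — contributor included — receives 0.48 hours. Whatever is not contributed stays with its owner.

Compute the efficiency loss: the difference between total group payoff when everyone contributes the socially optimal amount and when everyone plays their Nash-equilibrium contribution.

499.84 hours

The private return per contributed unit is 0.48 < 1, so contributing 0 is dominant for every player. At the Nash equilibrium everyone keeps their 22, and the group total is 8 × 22 = 176.
Each contributed unit returns 3.840 to the group as a whole (0.48 to each of 8 players), which exceeds 1, so the social optimum is full contribution: group total = 3.840 × 176 = 675.84.
Efficiency loss = 675.84 − 176 = 499.84.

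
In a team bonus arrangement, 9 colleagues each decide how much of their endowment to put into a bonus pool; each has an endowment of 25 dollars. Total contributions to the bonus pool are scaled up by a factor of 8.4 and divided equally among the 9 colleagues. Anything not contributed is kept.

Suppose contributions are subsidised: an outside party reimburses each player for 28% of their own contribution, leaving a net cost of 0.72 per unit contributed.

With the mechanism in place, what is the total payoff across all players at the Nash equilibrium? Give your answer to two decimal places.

Under the mechanism each unit contributed yields (8.4/9) / 0.72 = 1.2963 back to its contributor per unit of net cost, which exceeds 1, making full contribution the dominant choice for everyone.
So the Nash equilibrium is full contribution by all 9; the group earns 9 × (25 × 0.28 + 8.4 × 25) = 1953.00.

1953.00 dollars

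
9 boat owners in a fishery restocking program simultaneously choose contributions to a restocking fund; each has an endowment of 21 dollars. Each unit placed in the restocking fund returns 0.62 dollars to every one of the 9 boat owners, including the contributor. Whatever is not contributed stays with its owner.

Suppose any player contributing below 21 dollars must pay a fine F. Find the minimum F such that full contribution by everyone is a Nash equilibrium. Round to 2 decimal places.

Given the others contribute fully, the best deviation is to contribute 0 (any partial contribution still incurs the fine and gives up units whose private return 0.62 is below 1).
Deviating from 21 to 0 saves 21 dollars but forfeits the deviator's share of the drop in the restocking fund: 0.62 × 21 = 13.02.
So the deviation gain is 21 − 13.02 = 7.98, and the fine must be at least 7.98 dollars to wipe it out.

7.98 dollars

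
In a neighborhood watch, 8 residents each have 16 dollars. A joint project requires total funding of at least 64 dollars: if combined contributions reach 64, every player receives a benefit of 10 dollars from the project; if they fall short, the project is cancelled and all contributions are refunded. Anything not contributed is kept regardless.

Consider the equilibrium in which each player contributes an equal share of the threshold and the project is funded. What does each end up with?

18 dollars

Equal share of the threshold: 64/8 = 8.
At this profile no one gains by cutting their contribution: any cut drops the total below 64, the project is cancelled, contributions are refunded, and the deviator ends with 16, which is less than 16 − 8 + 10 = 18. Contributing more than 8 just wastes the excess. So contributing exactly 8 is a best response.
Each player's payoff: 16 − 8 + 10 = 18.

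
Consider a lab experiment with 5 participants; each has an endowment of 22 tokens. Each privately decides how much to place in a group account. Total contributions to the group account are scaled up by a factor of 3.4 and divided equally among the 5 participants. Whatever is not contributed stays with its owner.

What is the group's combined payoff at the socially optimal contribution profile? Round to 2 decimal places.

Each contributed unit returns 3.400 to the group as a whole (0.6800 to each of 5 players), which exceeds 1, so the social optimum is full contribution: group total = 3.400 × 110 = 374.00.

374.00 tokens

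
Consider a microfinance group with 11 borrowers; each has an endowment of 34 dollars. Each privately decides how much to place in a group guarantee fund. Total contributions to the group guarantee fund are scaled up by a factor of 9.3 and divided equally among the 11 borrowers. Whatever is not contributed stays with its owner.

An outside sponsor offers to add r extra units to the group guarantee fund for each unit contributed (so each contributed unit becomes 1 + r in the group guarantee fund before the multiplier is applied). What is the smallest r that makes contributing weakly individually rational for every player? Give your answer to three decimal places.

0.183

With matching at rate r, one contributed unit becomes (1 + r) in the group guarantee fund and returns 9.3 × (1 + r) / 11 to the contributor.
Setting this equal to 1: 1 + r = 11/9.3 = 1.1828.
So the minimum matching rate is r = 1.1828 − 1 = 0.183.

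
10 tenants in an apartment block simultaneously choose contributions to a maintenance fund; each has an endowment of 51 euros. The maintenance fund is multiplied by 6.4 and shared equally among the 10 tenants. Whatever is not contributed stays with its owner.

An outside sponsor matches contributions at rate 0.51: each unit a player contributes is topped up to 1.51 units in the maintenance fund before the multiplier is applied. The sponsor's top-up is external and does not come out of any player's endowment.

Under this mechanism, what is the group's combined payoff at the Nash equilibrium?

Even with the mechanism, each unit contributed returns only 6.4 × 1.51 / 10 = 0.9664 per unit of net cost, so contributing nothing is still dominant.
Everyone keeps their endowment and the group total is 10 × 51 = 510.

510.00 euros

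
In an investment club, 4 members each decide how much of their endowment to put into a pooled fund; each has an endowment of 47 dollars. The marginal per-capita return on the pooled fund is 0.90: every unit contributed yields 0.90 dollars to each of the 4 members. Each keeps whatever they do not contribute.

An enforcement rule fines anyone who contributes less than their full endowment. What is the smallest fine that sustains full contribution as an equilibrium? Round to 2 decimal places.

4.70 dollars

Given the others contribute fully, the best deviation is to contribute 0 (any partial contribution still incurs the fine and gives up units whose private return 0.90 is below 1).
Deviating from 47 to 0 saves 47 dollars but forfeits the deviator's share of the drop in the pooled fund: 0.90 × 47 = 42.30.
So the deviation gain is 47 − 42.30 = 4.70, and the fine must be at least 4.70 dollars to wipe it out.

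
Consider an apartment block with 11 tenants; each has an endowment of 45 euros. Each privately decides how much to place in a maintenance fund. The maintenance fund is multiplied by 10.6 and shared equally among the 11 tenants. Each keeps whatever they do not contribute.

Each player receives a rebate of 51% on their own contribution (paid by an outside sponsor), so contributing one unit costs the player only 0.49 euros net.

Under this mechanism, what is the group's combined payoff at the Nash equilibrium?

5499.45 euros

The effective private return per unit is now (10.6/11) / 0.49 = 1.9666 > 1, so every player's dominant strategy flips to full contribution.
At the Nash equilibrium everyone contributes 45. Group total payoff = 11 × (45 × 0.51 + 10.6 × 45) = 5499.45.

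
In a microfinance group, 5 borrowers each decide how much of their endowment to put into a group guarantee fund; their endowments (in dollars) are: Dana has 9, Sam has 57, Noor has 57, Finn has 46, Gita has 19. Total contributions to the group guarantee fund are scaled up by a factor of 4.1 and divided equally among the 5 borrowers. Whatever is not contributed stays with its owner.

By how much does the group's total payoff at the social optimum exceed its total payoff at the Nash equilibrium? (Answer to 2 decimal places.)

The private return per contributed unit is 4.1/5 = 0.8200 < 1 for every player regardless of endowment, so the Nash equilibrium is zero contribution and the group total is Σ E_j = 9 + 57 + 57 + 46 + 19 = 188.
Each contributed unit returns 4.100 to the group, so the social optimum is full contribution by everyone: group total = 4.100 × 188 = 770.80.
Efficiency loss = (4.100 − 1) × 188 = 582.80.

582.80 dollars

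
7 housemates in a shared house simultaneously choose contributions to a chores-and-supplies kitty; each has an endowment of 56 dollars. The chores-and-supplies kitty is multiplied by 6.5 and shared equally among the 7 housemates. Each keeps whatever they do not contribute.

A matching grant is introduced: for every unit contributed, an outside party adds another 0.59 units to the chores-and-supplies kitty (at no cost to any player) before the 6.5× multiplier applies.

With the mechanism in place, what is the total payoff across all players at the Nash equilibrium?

4051.32 dollars

Under the mechanism each unit contributed yields 6.5 × 1.59 / 7 = 1.4764 back to its contributor per unit of net cost, which exceeds 1, making full contribution the dominant choice for everyone.
At the Nash equilibrium everyone contributes 56. Group total payoff = 6.5 × 1.59 × 392 = 4051.32.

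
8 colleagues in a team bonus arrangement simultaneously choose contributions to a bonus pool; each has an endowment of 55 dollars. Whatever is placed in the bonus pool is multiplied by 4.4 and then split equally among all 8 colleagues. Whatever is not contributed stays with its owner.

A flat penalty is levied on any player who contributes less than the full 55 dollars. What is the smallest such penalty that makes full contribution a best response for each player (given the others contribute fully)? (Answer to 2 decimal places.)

24.75 dollars

Given the others contribute fully, the best deviation is to contribute 0 (any partial contribution still incurs the fine and gives up units whose private return 0.5500 is below 1).
Deviating from 55 to 0 saves 55 dollars but forfeits the deviator's share of the drop in the bonus pool: 4.4/8 × 55 = 30.25.
So the deviation gain is 55 − 30.25 = 24.75, and the fine must be at least 24.75 dollars to wipe it out.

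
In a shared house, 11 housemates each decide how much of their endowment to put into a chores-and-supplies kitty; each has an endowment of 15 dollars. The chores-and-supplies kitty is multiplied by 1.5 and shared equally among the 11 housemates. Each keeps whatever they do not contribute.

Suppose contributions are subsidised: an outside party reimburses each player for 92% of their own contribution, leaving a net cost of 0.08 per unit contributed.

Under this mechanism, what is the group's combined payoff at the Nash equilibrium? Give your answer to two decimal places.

399.30 dollars

Under the mechanism each unit contributed yields (1.5/11) / 0.08 = 1.7045 back to its contributor per unit of net cost, which exceeds 1, making full contribution the dominant choice for everyone.
So the Nash equilibrium is full contribution by all 11; the group earns 11 × (15 × 0.92 + 1.5 × 15) = 399.30.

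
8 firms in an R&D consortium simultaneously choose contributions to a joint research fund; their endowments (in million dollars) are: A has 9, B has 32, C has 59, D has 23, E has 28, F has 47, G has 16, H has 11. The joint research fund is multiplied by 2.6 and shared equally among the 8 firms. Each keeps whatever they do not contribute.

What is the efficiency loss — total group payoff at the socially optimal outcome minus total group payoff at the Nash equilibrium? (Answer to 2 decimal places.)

360.00 million dollars

The private return per contributed unit is 2.6/8 = 0.3250 < 1 for every player regardless of endowment, so the Nash equilibrium is zero contribution and the group total is Σ E_j = 9 + 32 + 59 + 23 + 28 + 47 + 16 + 11 = 225.
Each contributed unit returns 2.600 to the group, so the social optimum is full contribution by everyone: group total = 2.600 × 225 = 585.00.
Efficiency loss = (2.600 − 1) × 225 = 360.00.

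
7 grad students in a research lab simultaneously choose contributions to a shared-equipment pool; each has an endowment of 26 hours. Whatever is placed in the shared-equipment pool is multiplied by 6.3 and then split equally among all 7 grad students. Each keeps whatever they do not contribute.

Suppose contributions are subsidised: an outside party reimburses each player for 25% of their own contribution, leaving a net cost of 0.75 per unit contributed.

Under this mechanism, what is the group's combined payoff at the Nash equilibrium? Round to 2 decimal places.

1192.10 hours

The effective private return per unit is now (6.3/7) / 0.75 = 1.2000 > 1, so every player's dominant strategy flips to full contribution.
At the Nash equilibrium everyone contributes 26. Group total payoff = 7 × (26 × 0.25 + 6.3 × 26) = 1192.10.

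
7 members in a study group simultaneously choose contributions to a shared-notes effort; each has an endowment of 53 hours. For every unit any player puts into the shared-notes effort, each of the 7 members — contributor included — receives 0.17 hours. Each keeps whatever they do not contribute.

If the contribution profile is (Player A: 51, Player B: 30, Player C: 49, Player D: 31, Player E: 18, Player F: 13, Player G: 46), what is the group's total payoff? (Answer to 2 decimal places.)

416.22 hours

Total contributed: 51 + 30 + 49 + 31 + 18 + 13 + 46 = 238; total kept: 7 × 53 − 238 = 133.
The shared-notes effort pays out 0.17 × 7 × 238 = 283.22 in aggregate.
Group total = 133 + 283.22 = 416.22.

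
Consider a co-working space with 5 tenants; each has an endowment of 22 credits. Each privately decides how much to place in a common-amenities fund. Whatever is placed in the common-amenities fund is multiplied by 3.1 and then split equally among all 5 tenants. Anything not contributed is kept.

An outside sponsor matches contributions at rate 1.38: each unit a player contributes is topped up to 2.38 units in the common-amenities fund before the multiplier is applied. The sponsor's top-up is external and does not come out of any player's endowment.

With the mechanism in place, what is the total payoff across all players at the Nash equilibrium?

811.58 credits

With the mechanism, a contributed unit returns 3.1 × 2.38 / 5 = 1.4756 per unit of net cost to the contributor — now above 1 — so contributing fully is weakly dominant for every player.
So the Nash equilibrium is full contribution by all 5; the group earns 3.1 × 2.38 × 110 = 811.58.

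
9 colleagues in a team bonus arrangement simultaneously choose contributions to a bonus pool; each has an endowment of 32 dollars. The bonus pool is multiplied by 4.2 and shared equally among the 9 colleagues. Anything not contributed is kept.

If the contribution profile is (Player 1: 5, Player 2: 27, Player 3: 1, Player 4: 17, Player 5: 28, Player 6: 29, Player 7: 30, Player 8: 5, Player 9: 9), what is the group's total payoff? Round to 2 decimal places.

Total contributed: 5 + 27 + 1 + 17 + 28 + 29 + 30 + 5 + 9 = 151; total kept: 9 × 32 − 151 = 137.
The bonus pool pays out 4.2 × 151 = 634.20 in aggregate.
Group total = 137 + 634.20 = 771.20.

771.20 dollars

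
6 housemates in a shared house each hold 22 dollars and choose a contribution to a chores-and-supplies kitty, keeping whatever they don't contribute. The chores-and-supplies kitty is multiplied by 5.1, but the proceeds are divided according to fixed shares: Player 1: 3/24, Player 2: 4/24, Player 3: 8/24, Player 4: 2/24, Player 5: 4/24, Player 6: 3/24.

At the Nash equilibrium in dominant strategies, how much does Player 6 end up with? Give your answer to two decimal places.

36.03 dollars

A player with share s gets back 5.1·s per unit contributed, so full contribution is dominant for anyone with s > 1/5.1 = 0.1961 and zero contribution is dominant for anyone below.
Only Player 3 (8/24) clears that bar, contributing 22; the remaining 5 contribute 0. Total contributed: 22.
Player 6 keeps 22 and receives 5.1 × 22 × 3/24 = 14.03 from the chores-and-supplies kitty, for a payoff of 36.03.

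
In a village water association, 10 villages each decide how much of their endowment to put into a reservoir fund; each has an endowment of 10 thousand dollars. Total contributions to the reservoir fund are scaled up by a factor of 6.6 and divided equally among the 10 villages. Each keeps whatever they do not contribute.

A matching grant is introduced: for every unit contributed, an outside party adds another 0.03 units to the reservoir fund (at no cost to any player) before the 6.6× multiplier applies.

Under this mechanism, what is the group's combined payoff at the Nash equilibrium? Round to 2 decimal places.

100.00 thousand dollars

Even with the mechanism, each unit contributed returns only 6.6 × 1.03 / 10 = 0.6798 per unit of net cost, so contributing nothing is still dominant.
At the Nash equilibrium no one contributes; group total payoff = 10 × 10 = 100.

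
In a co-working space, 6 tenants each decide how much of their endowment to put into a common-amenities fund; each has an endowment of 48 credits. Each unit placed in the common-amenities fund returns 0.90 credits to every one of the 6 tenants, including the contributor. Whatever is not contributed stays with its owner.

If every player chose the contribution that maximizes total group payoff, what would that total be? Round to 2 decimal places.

Each contributed unit returns 5.400 to the group as a whole (0.90 to each of 6 players), which exceeds 1, so the social optimum is full contribution: group total = 5.400 × 288 = 1555.20.

1555.20 credits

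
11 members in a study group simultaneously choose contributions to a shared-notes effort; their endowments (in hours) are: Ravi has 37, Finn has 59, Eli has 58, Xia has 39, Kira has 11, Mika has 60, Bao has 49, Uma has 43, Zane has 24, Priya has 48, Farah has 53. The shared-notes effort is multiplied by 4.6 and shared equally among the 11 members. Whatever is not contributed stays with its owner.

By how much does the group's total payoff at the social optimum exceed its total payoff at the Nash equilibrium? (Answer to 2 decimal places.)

1731.60 hours

The private return per contributed unit is 4.6/11 = 0.4182 < 1 for every player regardless of endowment, so the Nash equilibrium is zero contribution and the group total is Σ E_j = 37 + 59 + 58 + 39 + 11 + 60 + 49 + 43 + 24 + 48 + 53 = 481.
Each contributed unit returns 4.600 to the group, so the social optimum is full contribution by everyone: group total = 4.600 × 481 = 2212.60.
Efficiency loss = (4.600 − 1) × 481 = 1731.60.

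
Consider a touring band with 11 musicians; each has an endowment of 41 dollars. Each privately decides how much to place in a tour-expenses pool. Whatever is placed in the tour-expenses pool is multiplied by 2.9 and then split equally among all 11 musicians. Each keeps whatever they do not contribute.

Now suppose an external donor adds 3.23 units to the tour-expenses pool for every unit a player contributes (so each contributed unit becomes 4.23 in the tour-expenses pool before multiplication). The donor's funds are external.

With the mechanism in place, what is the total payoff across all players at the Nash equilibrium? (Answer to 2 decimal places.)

5532.42 dollars

The effective private return per unit is now 2.9 × 4.23 / 11 = 1.1152 > 1, so every player's dominant strategy flips to full contribution.
At the Nash equilibrium everyone contributes 41. Group total payoff = 2.9 × 4.23 × 451 = 5532.42.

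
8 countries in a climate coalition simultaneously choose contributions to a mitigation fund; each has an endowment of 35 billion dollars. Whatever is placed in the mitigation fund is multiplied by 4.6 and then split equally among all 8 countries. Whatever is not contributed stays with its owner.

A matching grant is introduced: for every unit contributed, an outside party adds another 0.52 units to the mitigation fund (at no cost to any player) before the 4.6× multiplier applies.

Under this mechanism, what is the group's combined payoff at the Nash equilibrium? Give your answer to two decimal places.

280.00 billion dollars

The effective private return is 4.6 × 1.52 / 8 = 0.8740, which is still under 1, so the mechanism doesn't change anyone's dominant strategy: zero contribution.
At the Nash equilibrium no one contributes; group total payoff = 8 × 35 = 280.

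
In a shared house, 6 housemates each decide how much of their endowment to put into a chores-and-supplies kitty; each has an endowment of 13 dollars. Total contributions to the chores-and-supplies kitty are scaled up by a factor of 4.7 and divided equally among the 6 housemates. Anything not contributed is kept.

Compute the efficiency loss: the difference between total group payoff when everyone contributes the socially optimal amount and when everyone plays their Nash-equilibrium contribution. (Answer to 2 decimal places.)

288.60 dollars

Each contributed unit returns 4.7/6 = 0.7833 to its contributor — below 1 — so contributing 0 is dominant for every player. At the Nash equilibrium everyone keeps their 13, and the group total is 6 × 13 = 78.
Each contributed unit returns 4.700 to the group as a whole (0.7833 to each of 6 players), which exceeds 1, so the social optimum is full contribution: group total = 4.700 × 78 = 366.60.
Efficiency loss = 366.60 − 78 = 288.60.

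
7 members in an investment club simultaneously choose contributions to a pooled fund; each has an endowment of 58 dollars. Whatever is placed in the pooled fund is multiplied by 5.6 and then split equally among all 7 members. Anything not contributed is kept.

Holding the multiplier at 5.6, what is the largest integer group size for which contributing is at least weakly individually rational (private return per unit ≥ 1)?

Private return per unit is 5.6/(group size), which is ≥ 1 whenever the group size is ≤ 5.6.
The largest such integer is 5.

5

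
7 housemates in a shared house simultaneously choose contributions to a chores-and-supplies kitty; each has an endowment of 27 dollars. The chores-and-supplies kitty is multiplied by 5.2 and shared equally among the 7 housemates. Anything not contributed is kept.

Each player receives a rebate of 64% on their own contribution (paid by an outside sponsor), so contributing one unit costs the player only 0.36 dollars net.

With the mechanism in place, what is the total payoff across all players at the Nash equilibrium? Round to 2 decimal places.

1103.76 dollars

With the mechanism, a contributed unit returns (5.2/7) / 0.36 = 2.0635 per unit of net cost to the contributor — now above 1 — so contributing fully is weakly dominant for every player.
So the Nash equilibrium is full contribution by all 7; the group earns 7 × (27 × 0.64 + 5.2 × 27) = 1103.76.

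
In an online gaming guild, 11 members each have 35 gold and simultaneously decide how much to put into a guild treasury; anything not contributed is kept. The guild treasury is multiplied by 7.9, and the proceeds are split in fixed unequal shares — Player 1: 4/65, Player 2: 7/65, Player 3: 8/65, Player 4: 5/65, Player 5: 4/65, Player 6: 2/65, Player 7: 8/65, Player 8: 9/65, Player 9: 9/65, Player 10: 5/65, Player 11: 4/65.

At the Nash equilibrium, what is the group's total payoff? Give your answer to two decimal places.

For player j, contributing a unit is worthwhile iff 7.9 × (j's share) ≥ 1, i.e. iff j's share is at least 0.1266.
Player 8 and Player 9 are above the threshold, contributing 35 each; the remaining 9 contribute 0. Total contributed: 70.
The guild treasury pays out 7.9 × 70 = 553.00 in total (split across the unequal shares, but the aggregate is all that matters for the group sum).
The 9 free-riders keep 35 each, adding 315. Group total = 315 + 553.00 = 868.00.

868.00 gold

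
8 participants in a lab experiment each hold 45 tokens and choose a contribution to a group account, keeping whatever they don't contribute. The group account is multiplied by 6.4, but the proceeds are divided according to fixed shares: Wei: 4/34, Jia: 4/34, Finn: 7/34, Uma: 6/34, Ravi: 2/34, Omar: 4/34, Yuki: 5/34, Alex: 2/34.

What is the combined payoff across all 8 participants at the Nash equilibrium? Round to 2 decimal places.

For player j, contributing a unit is worthwhile iff 6.4 × (j's share) ≥ 1, i.e. iff j's share is at least 0.1563.
Finn and Uma clear that bar, contributing 45 each; the remaining 6 contribute 0. Total contributed: 90.
The group account pays out 6.4 × 90 = 576.00 in total (split across the unequal shares, but the aggregate is all that matters for the group sum).
The 6 free-riders keep 45 each, adding 270. Group total = 270 + 576.00 = 846.00.

846.00 tokens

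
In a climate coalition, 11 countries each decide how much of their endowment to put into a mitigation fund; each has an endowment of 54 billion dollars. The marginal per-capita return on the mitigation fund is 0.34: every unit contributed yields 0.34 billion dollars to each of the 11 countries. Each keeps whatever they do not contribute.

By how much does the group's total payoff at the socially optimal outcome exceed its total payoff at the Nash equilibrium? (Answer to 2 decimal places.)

The private return per contributed unit is 0.34 < 1, so contributing 0 is dominant for every player. At the Nash equilibrium everyone keeps their 54, and the group total is 11 × 54 = 594.
Each contributed unit returns 3.740 to the group as a whole (0.34 to each of 11 players), which exceeds 1, so the social optimum is full contribution: group total = 3.740 × 594 = 2221.56.
Efficiency loss = 2221.56 − 594 = 1627.56.

1627.56 billion dollars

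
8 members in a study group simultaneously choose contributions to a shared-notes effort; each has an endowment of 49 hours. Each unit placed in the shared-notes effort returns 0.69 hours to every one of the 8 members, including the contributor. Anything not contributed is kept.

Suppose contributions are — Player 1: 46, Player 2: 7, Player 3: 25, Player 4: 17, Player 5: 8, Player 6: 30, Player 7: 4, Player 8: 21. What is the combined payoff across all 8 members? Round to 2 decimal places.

Total contributed: 46 + 7 + 25 + 17 + 8 + 30 + 4 + 21 = 158; total kept: 8 × 49 − 158 = 234.
The shared-notes effort pays out 0.69 × 8 × 158 = 872.16 in aggregate.
Group total = 234 + 872.16 = 1106.16.

1106.16 hours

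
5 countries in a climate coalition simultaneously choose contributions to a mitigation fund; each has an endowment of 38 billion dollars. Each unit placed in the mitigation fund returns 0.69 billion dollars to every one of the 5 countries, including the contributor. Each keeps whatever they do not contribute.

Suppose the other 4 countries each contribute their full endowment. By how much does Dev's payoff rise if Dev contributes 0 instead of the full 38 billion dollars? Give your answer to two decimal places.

Switching from a contribution of 38 to 0 lets Dev keep an extra 38 billion dollars, but lowers the mitigation fund by 38, which costs Dev their own share of that drop: 0.69 × 38 = 26.22.
Net gain = 38 − 26.22 = 11.78. The private return per contributed unit (0.69) is below 1, so free-riding is indeed the best response regardless of what the others do.

11.78 billion dollars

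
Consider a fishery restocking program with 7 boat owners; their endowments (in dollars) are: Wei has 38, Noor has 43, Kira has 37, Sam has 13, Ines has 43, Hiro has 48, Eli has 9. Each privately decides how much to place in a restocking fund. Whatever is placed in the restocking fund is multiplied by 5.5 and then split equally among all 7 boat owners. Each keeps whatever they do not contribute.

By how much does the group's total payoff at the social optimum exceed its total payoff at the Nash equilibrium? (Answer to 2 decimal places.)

The private return per contributed unit is 5.5/7 = 0.7857 < 1 for every player regardless of endowment, so the Nash equilibrium is zero contribution and the group total is Σ E_j = 38 + 43 + 37 + 13 + 43 + 48 + 9 = 231.
Each contributed unit returns 5.500 to the group, so the social optimum is full contribution by everyone: group total = 5.500 × 231 = 1270.50.
Efficiency loss = (5.500 − 1) × 231 = 1039.50.

1039.50 dollars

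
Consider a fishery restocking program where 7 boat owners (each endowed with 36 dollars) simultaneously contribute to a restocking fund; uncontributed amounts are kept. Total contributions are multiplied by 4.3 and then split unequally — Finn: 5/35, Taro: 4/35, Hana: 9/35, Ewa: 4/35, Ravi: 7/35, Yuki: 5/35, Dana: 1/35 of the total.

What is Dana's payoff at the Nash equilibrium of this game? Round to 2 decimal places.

A player with share s gets back 4.3·s per unit contributed, so full contribution is dominant for anyone with s > 1/4.3 = 0.2326 and zero contribution is dominant for anyone below.
The only share above 0.2326 is Hana's 9/35, contributing 36; the remaining 6 contribute 0. Total contributed: 36.
Dana keeps 36 and receives 4.3 × 36 × 1/35 = 4.42 from the restocking fund, for a payoff of 40.42.

40.42 dollars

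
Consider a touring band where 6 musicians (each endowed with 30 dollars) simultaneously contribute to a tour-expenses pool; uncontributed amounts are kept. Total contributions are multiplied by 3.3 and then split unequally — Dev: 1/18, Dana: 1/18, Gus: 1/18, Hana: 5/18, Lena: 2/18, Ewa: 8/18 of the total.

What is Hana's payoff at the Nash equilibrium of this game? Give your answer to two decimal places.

57.50 dollars

A player with share s gets back 3.3·s per unit contributed, so full contribution is dominant for anyone with s > 1/3.3 = 0.3030 and zero contribution is dominant for anyone below.
The only share above 0.3030 is Ewa's 8/18, contributing 30; the remaining 5 contribute 0. Total contributed: 30.
Hana keeps 30 and receives 3.3 × 30 × 5/18 = 27.50 from the tour-expenses pool, for a payoff of 57.50.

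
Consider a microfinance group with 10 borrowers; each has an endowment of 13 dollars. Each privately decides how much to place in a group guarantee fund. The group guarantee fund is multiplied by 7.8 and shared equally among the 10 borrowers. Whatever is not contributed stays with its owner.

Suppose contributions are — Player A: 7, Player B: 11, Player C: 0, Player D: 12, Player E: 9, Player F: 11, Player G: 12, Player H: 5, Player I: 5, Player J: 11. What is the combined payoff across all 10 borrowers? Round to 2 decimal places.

Total contributed: 7 + 11 + 0 + 12 + 9 + 11 + 12 + 5 + 5 + 11 = 83; total kept: 10 × 13 − 83 = 47.
The group guarantee fund pays out 7.8 × 83 = 647.40 in aggregate.
Group total = 47 + 647.40 = 694.40.

694.40 dollars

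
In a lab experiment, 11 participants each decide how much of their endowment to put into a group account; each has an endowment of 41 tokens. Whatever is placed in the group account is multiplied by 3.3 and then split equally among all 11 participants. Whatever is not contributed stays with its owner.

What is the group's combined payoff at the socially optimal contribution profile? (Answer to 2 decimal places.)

Each contributed unit returns 3.300 to the group as a whole (0.3000 to each of 11 players), which exceeds 1, so the social optimum is full contribution: group total = 3.300 × 451 = 1488.30.

1488.30 tokens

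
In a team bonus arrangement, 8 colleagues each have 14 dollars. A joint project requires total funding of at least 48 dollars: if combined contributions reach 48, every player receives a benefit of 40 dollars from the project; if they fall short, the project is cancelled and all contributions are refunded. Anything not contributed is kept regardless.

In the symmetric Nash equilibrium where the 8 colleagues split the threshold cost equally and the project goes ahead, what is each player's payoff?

48 dollars

Equal share of the threshold: 48/8 = 6.
At this profile no one gains by cutting their contribution: any cut drops the total below 48, the project is cancelled, contributions are refunded, and the deviator ends with 14, which is less than 14 − 6 + 40 = 48. Contributing more than 6 just wastes the excess. So contributing exactly 6 is a best response.
Each player's payoff: 14 − 6 + 40 = 48.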